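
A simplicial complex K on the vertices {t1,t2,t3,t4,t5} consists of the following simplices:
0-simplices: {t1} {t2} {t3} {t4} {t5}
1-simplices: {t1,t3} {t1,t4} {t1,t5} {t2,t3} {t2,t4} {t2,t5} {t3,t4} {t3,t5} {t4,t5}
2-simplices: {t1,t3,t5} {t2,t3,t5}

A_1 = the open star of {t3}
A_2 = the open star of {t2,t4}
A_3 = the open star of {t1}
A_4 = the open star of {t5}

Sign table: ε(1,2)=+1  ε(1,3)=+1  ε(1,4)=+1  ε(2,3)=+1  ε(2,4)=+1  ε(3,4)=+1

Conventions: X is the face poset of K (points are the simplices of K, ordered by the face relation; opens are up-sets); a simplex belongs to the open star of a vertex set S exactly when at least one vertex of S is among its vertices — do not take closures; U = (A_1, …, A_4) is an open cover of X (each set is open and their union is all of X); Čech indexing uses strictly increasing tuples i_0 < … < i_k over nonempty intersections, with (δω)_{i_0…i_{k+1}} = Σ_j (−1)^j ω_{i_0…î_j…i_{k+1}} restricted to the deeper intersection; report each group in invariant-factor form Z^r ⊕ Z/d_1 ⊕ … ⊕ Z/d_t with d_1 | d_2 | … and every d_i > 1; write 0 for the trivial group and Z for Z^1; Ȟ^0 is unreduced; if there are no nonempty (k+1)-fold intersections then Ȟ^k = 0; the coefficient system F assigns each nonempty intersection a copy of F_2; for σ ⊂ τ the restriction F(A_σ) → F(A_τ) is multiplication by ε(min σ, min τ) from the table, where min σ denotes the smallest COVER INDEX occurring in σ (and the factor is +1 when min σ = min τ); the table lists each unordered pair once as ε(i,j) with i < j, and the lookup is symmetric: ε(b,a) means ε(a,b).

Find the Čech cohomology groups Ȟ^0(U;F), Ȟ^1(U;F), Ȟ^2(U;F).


nonempty overlaps:
  A1={{t3},{t1,t3},{t2,t3},{t3,t4},{t3,t5},{t1,t3,t5},{t2,t3,t5}} A2={{t2},{t4},{t1,t4},{t2,t3},{t2,t4},{t2,t5},{t3,t4},{t4,t5},{t2,t3,t5}} A3={{t1},{t1,t3},{t1,t4},{t1,t5},{t1,t3,t5}} A4={{t5},{t1,t5},{t2,t5},{t3,t5},{t4,t5},{t1,t3,t5},{t2,t3,t5}}
  A12={{t2,t3},{t3,t4},{t2,t3,t5}} A13={{t1,t3},{t1,t3,t5}} A14={{t3,t5},{t1,t3,t5},{t2,t3,t5}} A23={{t1,t4}} A24={{t2,t5},{t4,t5},{t2,t3,t5}} A34={{t1,t5},{t1,t3,t5}}
  A124={{t2,t3,t5}} A134={{t1,t3,t5}}
C dims 4,6,2; δ0: rk_F2 3; δ1: rk_F2 2
degree 0: 4−3−0 = 1 → Ȟ^0 ≅ Z/2
degree 1: 6−2−3 = 1 → Ȟ^1 ≅ Z/2
degree 2: 2−0−2 = 0 → Ȟ^2 ≅ 0

Ȟ^0 ≅ Z/2, Ȟ^1 ≅ Z/2 and Ȟ^2 ≅ 0


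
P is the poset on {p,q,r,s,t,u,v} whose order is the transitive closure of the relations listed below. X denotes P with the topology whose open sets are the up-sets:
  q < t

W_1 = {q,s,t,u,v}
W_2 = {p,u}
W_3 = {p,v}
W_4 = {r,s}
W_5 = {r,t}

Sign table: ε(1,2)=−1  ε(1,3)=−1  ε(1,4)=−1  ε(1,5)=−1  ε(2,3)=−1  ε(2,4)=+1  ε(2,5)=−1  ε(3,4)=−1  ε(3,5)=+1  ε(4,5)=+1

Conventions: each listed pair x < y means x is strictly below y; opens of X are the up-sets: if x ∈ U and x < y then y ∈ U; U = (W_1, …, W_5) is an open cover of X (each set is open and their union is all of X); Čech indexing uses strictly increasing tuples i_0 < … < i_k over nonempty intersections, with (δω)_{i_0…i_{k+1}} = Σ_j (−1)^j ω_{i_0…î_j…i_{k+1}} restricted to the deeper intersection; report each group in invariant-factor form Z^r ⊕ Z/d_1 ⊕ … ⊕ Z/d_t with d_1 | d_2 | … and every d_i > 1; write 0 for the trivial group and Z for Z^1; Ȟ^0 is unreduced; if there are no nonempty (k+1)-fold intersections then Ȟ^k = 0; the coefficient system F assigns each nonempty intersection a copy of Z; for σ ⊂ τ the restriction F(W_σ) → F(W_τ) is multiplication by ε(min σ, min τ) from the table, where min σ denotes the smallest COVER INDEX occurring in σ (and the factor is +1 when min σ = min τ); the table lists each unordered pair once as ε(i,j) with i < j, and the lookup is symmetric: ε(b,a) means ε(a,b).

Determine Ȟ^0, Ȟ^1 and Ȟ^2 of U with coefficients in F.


Ȟ^0(U;F) ≅ 0, Ȟ^1(U;F) ≅ Z ⊕ Z/2 and Ȟ^2(U;F) ≅ 0

nonempty overlaps:
  W12={u} W13={v} W14={s} W15={t} W23={p} W45={r}
C dims 5,6; δ0: rk 5, SNF 1^4·2
degree 0: 5−5−0 = 0 → Ȟ^0 ≅ 0
degree 1: 6−0−5 = 1 plus torsion [2] → Ȟ^1 ≅ Z ⊕ Z/2
degree 2: 0−0−0 = 0 → Ȟ^2 ≅ 0


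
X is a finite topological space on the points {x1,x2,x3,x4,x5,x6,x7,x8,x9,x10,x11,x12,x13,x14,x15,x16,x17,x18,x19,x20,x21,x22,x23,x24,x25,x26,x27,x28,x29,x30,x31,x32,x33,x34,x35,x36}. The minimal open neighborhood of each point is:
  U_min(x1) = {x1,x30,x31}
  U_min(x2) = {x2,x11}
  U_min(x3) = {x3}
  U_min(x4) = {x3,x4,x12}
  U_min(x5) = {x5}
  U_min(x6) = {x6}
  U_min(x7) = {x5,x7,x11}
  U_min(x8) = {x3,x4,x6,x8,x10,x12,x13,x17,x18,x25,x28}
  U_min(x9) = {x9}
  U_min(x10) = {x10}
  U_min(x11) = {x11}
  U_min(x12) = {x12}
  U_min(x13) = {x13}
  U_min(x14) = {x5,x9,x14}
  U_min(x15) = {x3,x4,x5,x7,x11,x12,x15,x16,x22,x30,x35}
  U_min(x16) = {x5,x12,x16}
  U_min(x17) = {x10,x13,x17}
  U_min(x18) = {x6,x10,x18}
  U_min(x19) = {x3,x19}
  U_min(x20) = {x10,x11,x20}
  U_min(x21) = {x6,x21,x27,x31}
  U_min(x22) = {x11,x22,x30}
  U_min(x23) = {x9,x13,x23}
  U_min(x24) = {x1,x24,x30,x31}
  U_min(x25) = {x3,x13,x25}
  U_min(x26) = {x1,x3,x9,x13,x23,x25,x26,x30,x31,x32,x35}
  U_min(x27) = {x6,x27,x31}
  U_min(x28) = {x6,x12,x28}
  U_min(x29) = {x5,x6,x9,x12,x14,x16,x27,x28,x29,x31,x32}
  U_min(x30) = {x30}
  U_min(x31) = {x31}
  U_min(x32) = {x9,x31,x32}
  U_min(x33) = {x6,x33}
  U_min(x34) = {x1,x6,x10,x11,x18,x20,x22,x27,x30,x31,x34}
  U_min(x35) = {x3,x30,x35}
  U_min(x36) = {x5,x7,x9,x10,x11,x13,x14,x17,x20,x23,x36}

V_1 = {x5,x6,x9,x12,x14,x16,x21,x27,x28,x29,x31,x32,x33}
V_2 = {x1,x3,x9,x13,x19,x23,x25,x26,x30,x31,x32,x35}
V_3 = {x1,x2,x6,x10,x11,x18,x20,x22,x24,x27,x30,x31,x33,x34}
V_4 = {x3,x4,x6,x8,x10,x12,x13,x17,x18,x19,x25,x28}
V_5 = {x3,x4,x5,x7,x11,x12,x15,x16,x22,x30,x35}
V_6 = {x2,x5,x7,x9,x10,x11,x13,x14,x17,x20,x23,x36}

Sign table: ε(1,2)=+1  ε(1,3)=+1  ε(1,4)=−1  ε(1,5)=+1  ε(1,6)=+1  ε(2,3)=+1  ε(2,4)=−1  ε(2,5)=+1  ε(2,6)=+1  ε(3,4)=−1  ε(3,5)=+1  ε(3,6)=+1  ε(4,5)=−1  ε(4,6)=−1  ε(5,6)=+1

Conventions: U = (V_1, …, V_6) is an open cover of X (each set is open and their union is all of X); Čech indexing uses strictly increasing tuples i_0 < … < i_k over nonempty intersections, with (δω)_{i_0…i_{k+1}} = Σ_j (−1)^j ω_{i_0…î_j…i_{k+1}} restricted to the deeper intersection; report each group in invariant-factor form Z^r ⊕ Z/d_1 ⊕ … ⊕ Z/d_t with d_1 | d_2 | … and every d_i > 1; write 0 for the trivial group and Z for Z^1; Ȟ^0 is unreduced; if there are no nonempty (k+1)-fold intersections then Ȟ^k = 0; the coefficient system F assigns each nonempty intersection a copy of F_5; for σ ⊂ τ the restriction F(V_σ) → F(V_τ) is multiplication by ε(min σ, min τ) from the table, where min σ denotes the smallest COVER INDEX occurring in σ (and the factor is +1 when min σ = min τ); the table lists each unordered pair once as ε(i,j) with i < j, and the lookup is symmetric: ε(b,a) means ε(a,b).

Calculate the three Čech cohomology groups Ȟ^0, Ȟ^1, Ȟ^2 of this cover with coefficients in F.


Ȟ^0(U;F) ≅ Z/5, Ȟ^1(U;F) ≅ 0, Ȟ^2(U;F) ≅ 0

nerve of the cover:
  V12={x9,x31,x32} V13={x6,x27,x31,x33} V14={x6,x12,x28} V15={x5,x12,x16} V16={x5,x9,x14} V23={x1,x30,x31} V24={x3,x13,x19,x25} V25={x3,x30,x35} V26={x9,x13,x23} V34={x6,x10,x18} V35={x11,x22,x30} V36={x2,x10,x11,x20} V45={x3,x4,x12} V46={x10,x13,x17} V56={x5,x7,x11}
  V123={x31} V126={x9} V134={x6} V145={x12} V156={x5} V235={x30} V245={x3} V246={x13} V346={x10} V356={x11}
C dims 6,15,10; δ0: rk_F5 5; δ1: rk_F5 10
Ȟ^0 = (6 − 5) − 0 = 1, so Ȟ^0 ≅ Z/5
Ȟ^1 = (15 − 10) − 5 = 0, so Ȟ^1 ≅ 0
Ȟ^2 = (10 − 0) − 10 = 0, so Ȟ^2 ≅ 0


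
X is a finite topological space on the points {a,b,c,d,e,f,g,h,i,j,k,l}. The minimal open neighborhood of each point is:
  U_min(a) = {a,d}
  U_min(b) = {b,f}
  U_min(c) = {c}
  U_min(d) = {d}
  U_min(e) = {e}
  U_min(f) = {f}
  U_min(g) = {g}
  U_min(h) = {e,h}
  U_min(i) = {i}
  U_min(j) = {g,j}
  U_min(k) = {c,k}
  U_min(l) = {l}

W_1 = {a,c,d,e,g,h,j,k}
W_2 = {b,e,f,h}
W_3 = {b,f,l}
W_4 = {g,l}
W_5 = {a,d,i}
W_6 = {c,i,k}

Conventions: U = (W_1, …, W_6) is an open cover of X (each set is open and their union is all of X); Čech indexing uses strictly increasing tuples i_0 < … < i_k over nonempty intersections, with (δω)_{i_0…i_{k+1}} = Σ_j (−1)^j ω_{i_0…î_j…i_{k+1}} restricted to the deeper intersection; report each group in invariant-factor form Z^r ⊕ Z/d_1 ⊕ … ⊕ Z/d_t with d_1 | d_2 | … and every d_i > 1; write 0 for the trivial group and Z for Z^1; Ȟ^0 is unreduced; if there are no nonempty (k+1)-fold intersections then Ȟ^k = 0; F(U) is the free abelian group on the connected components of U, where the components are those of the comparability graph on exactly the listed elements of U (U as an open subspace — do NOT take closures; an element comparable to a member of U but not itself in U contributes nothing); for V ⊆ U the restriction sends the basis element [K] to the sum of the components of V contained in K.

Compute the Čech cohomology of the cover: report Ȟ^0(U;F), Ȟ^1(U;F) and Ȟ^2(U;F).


intersection data:
  W12={e,h} W14={g} W15={a,d} W16={c,k} W23={b,f} W34={l} W56={i}
components per intersection:
  W1: {a,d} {c,k} {e,h} {g,j}
  W2: {b,f} {e,h}
  W3: {b,f} {l}
  W4: {g} {l}
  W5: {a,d} {i}
  W6: {c,k} {i}
  W12: {e,h}
  W14: {g}
  W15: {a,d}
  W16: {c,k}
  W23: {b,f}
  W34: {l}
  W56: {i}
C dims 14,7; δ0: rk 7, SNF 1^7
Ȟ^0 = (14 − 7) − 0 = 7, so Ȟ^0 ≅ Z^7
Ȟ^1 = (7 − 0) − 7 = 0, so Ȟ^1 ≅ 0
Ȟ^2 = (0 − 0) − 0 = 0, so Ȟ^2 ≅ 0

Ȟ^0 = Z^7; Ȟ^1 = 0; Ȟ^2 = 0


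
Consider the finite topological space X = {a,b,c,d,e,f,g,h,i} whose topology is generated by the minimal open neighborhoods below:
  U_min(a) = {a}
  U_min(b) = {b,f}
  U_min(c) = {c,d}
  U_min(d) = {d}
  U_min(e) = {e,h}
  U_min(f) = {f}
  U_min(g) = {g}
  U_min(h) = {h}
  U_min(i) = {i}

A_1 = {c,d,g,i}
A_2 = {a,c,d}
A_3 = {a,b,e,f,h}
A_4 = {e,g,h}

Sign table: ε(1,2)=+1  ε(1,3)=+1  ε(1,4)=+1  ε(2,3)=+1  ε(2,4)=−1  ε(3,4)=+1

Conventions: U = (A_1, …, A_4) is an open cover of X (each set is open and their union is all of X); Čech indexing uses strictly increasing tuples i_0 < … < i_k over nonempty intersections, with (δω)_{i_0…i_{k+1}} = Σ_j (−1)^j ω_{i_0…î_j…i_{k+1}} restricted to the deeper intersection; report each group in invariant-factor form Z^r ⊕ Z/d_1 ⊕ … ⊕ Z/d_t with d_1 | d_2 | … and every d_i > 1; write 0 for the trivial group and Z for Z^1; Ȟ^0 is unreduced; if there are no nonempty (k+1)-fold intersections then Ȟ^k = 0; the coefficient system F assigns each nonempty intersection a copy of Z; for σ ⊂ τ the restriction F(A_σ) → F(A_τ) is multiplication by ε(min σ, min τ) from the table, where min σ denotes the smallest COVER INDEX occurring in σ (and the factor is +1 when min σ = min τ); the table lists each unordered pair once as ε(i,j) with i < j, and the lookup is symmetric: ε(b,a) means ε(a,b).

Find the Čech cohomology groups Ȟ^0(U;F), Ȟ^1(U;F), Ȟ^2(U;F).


Ȟ^0 = Z, Ȟ^1 = Z and Ȟ^2 = 0

cover nerve:
  A12={c,d} A14={g} A23={a} A34={e,h}
C dims 4,4; δ0: rk 3, SNF 1^3
Ȟ^0: (4−3)−0=1 ⇒ Z
Ȟ^1: (4−0)−3=1 ⇒ Z
Ȟ^2: (0−0)−0=0 ⇒ 0


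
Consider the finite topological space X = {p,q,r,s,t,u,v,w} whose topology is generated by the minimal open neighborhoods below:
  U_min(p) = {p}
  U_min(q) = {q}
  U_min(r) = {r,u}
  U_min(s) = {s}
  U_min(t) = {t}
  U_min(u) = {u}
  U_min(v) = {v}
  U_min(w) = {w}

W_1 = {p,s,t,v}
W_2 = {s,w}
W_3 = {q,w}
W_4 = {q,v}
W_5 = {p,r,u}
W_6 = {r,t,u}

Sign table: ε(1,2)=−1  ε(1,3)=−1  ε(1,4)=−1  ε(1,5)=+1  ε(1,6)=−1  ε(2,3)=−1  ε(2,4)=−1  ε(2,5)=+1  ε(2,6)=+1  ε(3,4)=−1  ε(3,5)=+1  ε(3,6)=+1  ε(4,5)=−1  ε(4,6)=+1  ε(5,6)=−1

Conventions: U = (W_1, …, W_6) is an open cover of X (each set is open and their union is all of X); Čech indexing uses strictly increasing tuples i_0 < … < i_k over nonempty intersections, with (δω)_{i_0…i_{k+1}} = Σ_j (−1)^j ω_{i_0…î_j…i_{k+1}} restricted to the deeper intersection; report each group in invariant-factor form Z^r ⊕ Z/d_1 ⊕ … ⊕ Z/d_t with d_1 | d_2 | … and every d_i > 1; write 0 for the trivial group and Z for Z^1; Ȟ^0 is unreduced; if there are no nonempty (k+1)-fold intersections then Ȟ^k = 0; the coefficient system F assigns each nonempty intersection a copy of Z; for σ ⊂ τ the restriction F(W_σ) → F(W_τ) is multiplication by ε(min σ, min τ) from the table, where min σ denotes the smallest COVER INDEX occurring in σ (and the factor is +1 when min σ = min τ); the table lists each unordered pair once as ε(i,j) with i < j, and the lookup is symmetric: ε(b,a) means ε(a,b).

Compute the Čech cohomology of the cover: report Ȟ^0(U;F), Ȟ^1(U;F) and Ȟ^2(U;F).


Ȟ^0 = Z, Ȟ^1 = Z^2 and Ȟ^2 = 0

nonempty overlaps:
  W12={s} W14={v} W15={p} W16={t} W23={w} W34={q} W56={r,u}
C dims 6,7; δ0: rk 5, SNF 1^5
degree 0: 6−5−0 = 1 → Ȟ^0 ≅ Z
degree 1: 7−0−5 = 2 → Ȟ^1 ≅ Z^2
degree 2: 0−0−0 = 0 → Ȟ^2 ≅ 0


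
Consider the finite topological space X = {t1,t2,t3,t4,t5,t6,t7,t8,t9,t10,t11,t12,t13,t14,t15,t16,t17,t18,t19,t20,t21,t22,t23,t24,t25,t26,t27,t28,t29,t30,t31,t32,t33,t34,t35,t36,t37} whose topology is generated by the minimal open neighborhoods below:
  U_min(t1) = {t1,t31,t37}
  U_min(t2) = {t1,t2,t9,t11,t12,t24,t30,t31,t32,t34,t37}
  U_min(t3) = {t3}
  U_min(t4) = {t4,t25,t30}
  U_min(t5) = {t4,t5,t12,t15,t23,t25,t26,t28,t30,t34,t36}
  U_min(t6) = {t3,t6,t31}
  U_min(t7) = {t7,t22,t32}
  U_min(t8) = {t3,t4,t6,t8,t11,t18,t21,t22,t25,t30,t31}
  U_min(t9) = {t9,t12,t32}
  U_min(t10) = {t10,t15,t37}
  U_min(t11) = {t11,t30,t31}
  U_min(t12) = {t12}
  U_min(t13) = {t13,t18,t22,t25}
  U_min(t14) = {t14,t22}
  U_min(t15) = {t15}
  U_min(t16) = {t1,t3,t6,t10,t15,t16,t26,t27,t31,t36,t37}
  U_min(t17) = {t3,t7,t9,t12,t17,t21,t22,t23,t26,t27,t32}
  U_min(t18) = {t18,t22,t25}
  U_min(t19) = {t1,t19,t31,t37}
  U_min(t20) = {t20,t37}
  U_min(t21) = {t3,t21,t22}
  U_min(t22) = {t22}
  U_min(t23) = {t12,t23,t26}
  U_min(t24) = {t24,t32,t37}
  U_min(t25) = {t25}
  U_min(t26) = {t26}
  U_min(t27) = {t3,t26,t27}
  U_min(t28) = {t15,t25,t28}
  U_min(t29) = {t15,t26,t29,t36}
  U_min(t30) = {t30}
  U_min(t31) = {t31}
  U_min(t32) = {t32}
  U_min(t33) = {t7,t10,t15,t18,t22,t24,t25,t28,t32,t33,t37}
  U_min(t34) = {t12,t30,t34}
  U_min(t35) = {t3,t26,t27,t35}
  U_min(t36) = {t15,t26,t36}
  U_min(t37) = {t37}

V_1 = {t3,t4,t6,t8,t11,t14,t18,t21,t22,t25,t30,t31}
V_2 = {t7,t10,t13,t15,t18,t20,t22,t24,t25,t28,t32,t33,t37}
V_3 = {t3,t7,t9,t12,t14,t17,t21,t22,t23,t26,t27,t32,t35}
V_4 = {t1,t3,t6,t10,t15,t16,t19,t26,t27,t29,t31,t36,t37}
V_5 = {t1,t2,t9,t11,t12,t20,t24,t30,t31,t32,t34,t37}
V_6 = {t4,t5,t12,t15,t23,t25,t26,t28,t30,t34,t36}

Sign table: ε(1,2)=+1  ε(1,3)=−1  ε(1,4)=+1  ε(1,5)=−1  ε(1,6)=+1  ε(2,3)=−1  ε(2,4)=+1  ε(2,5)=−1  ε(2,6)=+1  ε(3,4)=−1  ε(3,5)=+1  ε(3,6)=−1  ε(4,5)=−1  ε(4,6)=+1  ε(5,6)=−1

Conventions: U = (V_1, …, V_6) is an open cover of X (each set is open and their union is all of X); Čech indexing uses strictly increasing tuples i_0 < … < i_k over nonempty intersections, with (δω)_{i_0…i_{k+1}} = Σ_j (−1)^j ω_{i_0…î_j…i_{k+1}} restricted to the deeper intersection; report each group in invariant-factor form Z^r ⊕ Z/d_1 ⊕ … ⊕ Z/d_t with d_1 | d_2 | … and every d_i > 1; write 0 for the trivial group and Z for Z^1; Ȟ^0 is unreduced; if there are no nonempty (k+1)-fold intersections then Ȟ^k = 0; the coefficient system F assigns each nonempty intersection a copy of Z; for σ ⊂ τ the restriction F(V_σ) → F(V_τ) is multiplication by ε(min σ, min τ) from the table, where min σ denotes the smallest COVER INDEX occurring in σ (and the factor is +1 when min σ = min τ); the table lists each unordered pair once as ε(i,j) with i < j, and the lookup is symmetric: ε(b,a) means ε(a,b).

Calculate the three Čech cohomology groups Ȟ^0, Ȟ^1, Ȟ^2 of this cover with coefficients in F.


Ȟ^0(U;F) ≅ Z; Ȟ^1(U;F) ≅ 0; Ȟ^2(U;F) ≅ Z/2

nerve of the cover:
  V12={t18,t22,t25} V13={t3,t14,t21,t22} V14={t3,t6,t31} V15={t11,t30,t31} V16={t4,t25,t30} V23={t7,t22,t32} V24={t10,t15,t37} V25={t20,t24,t32,t37} V26={t15,t25,t28} V34={t3,t26,t27} V35={t9,t12,t32} V36={t12,t23,t26} V45={t1,t31,t37} V46={t15,t26,t36} V56={t12,t30,t34}
  V123={t22} V126={t25} V134={t3} V145={t31} V156={t30} V235={t32} V245={t37} V246={t15} V346={t26} V356={t12}
C dims 6,15,10; δ0: rk 5, SNF 1^5; δ1: rk 10, SNF 1^9·2
Ȟ^0 = (6 − 5) − 0 = 1, so Ȟ^0 ≅ Z
Ȟ^1 = (15 − 10) − 5 = 0, so Ȟ^1 ≅ 0
Ȟ^2 = (10 − 0) − 10 = 0 plus torsion [2], so Ȟ^2 ≅ Z/2


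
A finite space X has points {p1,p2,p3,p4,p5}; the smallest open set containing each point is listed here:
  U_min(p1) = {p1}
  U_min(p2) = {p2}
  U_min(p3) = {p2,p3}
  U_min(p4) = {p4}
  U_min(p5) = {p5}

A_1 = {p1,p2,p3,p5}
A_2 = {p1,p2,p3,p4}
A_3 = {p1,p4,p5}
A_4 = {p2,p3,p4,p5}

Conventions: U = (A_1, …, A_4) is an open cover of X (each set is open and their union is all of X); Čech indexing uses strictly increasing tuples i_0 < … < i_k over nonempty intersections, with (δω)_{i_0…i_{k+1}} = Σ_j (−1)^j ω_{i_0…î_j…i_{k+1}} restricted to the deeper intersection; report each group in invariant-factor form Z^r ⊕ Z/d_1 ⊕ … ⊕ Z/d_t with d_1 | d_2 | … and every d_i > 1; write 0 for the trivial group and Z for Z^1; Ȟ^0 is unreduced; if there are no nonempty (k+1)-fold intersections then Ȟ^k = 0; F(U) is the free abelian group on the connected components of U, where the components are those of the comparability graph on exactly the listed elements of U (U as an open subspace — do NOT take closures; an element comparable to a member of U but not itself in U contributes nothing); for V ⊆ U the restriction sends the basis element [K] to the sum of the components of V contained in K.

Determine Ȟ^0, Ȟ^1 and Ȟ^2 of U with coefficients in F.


Ȟ^0 ≅ Z^4, Ȟ^1 ≅ 0 and Ȟ^2 ≅ 0

nerve of the cover:
  A12={p1,p2,p3} A13={p1,p5} A14={p2,p3,p5} A23={p1,p4} A24={p2,p3,p4} A34={p4,p5}
  A123={p1} A124={p2,p3} A134={p5} A234={p4}
components per intersection:
  A1: {p1} {p2,p3} {p5}
  A2: {p1} {p2,p3} {p4}
  A3: {p1} {p4} {p5}
  A4: {p2,p3} {p4} {p5}
  A12: {p1} {p2,p3}
  A13: {p1} {p5}
  A14: {p2,p3} {p5}
  A23: {p1} {p4}
  A24: {p2,p3} {p4}
  A34: {p4} {p5}
  A123: {p1}
  A124: {p2,p3}
  A134: {p5}
  A234: {p4}
C dims 12,12,4; δ0: rk 8, SNF 1^8; δ1: rk 4, SNF 1^4
Ȟ^0 = (12 − 8) − 0 = 4, so Ȟ^0 ≅ Z^4
Ȟ^1 = (12 − 4) − 8 = 0, so Ȟ^1 ≅ 0
Ȟ^2 = (4 − 0) − 4 = 0, so Ȟ^2 ≅ 0


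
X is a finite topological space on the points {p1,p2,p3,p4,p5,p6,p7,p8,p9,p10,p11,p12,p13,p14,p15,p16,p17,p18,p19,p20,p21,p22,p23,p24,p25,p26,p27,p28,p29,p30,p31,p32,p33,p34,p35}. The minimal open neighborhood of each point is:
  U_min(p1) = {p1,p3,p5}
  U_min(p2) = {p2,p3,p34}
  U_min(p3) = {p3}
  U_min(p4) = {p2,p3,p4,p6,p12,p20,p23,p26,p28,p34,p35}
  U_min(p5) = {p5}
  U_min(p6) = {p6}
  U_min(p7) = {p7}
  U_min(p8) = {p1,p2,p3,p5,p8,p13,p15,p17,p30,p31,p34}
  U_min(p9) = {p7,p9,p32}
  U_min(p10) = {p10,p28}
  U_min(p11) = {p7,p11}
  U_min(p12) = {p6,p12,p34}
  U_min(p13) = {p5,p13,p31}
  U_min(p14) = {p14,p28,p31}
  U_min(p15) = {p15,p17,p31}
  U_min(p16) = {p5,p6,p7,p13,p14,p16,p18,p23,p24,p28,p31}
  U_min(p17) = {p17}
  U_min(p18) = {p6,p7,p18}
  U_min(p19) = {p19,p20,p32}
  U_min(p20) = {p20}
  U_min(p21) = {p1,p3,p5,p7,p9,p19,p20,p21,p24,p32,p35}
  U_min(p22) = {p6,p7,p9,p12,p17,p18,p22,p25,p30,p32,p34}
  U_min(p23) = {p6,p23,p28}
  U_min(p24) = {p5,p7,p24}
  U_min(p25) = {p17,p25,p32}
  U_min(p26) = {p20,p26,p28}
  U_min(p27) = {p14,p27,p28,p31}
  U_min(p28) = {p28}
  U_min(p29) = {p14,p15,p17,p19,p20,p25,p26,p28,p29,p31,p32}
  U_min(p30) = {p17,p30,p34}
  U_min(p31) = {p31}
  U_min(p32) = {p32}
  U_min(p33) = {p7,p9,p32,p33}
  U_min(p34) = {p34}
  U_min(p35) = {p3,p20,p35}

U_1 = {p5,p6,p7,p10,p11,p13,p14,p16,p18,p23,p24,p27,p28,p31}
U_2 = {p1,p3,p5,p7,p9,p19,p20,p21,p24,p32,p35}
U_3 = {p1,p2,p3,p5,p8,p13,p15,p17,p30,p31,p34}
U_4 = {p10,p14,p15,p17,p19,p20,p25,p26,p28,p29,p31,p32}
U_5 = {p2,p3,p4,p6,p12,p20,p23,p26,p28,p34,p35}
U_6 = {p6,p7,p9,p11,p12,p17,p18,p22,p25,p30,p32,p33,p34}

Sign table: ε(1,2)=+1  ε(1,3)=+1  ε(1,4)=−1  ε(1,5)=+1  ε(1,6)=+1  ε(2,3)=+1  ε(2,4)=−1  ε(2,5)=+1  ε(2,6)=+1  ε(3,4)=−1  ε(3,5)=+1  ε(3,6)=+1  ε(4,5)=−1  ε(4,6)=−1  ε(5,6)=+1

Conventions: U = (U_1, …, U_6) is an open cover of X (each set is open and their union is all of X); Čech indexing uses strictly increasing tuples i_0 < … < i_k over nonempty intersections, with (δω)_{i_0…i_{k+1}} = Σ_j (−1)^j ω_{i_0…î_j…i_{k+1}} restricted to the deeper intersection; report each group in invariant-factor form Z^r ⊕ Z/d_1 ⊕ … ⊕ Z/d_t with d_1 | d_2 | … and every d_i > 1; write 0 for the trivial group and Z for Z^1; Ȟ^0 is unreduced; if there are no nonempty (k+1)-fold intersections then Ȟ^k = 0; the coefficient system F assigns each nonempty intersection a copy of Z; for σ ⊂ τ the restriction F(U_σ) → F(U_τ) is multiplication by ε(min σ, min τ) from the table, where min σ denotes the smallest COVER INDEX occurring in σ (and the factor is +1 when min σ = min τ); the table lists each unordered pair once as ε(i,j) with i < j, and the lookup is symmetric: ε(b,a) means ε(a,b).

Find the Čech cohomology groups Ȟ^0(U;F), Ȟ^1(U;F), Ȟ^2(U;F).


cover nerve:
  U12={p5,p7,p24} U13={p5,p13,p31} U14={p10,p14,p28,p31} U15={p6,p23,p28} U16={p6,p7,p11,p18} U23={p1,p3,p5} U24={p19,p20,p32} U25={p3,p20,p35} U26={p7,p9,p32} U34={p15,p17,p31} U35={p2,p3,p34} U36={p17,p30,p34} U45={p20,p26,p28} U46={p17,p25,p32} U56={p6,p12,p34}
  U123={p5} U126={p7} U134={p31} U145={p28} U156={p6} U235={p3} U245={p20} U246={p32} U346={p17} U356={p34}
C dims 6,15,10; δ0: rk 5, SNF 1^5; δ1: rk 10, SNF 1^9·2
Ȟ^0: (6−5)−0=1 ⇒ Z
Ȟ^1: (15−10)−5=0 ⇒ 0
Ȟ^2: (10−0)−10=0 plus torsion [2] ⇒ Z/2

Ȟ^0 = Z,  Ȟ^1 = 0,  Ȟ^2 = Z/2


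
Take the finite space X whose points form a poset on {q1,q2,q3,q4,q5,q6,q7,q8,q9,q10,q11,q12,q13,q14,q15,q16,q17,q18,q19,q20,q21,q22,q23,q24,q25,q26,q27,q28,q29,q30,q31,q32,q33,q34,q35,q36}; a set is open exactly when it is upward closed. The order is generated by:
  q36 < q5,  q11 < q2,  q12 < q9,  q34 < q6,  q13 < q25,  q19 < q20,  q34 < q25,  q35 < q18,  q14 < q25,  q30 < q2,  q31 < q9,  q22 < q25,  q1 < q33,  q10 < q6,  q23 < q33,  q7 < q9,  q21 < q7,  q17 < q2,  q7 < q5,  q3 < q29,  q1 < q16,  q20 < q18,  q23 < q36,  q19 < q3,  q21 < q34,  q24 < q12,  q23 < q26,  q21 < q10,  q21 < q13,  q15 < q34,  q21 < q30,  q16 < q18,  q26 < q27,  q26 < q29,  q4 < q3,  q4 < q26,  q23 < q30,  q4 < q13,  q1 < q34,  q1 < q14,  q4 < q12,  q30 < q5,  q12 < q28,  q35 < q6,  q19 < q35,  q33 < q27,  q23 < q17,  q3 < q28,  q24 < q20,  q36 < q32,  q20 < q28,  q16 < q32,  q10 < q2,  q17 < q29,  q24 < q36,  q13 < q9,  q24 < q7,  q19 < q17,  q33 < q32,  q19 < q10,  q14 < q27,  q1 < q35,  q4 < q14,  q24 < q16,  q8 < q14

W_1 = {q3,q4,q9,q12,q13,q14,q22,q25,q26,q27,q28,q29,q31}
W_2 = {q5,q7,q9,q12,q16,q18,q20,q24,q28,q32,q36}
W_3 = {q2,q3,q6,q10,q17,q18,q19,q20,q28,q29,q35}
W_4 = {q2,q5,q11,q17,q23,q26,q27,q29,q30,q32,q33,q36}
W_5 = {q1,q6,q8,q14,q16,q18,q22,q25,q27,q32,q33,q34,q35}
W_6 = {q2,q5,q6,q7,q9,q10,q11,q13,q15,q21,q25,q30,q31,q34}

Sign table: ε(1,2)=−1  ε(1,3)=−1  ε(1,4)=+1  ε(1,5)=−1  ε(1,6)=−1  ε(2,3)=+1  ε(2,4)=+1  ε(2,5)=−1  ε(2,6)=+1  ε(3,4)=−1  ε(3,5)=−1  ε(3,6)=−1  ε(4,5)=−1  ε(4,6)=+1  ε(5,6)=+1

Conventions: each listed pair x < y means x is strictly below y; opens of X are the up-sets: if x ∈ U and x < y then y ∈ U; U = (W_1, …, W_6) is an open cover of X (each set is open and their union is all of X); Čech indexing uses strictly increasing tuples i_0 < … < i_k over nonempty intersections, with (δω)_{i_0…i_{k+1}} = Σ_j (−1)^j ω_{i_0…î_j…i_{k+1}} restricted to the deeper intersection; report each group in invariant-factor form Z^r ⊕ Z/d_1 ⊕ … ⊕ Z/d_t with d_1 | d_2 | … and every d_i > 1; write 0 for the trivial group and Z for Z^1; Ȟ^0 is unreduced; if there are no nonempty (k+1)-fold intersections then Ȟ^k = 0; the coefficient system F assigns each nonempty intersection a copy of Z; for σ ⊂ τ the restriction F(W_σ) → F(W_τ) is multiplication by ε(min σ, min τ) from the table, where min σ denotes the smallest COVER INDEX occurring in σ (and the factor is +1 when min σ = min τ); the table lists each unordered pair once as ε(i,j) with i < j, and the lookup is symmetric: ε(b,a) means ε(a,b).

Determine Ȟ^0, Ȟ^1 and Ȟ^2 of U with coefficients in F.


Ȟ^0 = 0, Ȟ^1 = Z/2 and Ȟ^2 = Z

intersection data:
  W12={q9,q12,q28} W13={q3,q28,q29} W14={q26,q27,q29} W15={q14,q22,q25,q27} W16={q9,q13,q25,q31} W23={q18,q20,q28} W24={q5,q32,q36} W25={q16,q18,q32} W26={q5,q7,q9} W34={q2,q17,q29} W35={q6,q18,q35} W36={q2,q6,q10} W45={q27,q32,q33} W46={q2,q5,q11,q30} W56={q6,q25,q34}
  W123={q28} W126={q9} W134={q29} W145={q27} W156={q25} W235={q18} W245={q32} W246={q5} W346={q2} W356={q6}
C dims 6,15,10; δ0: rk 6, SNF 1^5·2; δ1: rk 9, SNF 1^9
Ȟ^0 = (6 − 6) − 0 = 0, so Ȟ^0 ≅ 0
Ȟ^1 = (15 − 9) − 6 = 0 plus torsion [2], so Ȟ^1 ≅ Z/2
Ȟ^2 = (10 − 0) − 9 = 1, so Ȟ^2 ≅ Z


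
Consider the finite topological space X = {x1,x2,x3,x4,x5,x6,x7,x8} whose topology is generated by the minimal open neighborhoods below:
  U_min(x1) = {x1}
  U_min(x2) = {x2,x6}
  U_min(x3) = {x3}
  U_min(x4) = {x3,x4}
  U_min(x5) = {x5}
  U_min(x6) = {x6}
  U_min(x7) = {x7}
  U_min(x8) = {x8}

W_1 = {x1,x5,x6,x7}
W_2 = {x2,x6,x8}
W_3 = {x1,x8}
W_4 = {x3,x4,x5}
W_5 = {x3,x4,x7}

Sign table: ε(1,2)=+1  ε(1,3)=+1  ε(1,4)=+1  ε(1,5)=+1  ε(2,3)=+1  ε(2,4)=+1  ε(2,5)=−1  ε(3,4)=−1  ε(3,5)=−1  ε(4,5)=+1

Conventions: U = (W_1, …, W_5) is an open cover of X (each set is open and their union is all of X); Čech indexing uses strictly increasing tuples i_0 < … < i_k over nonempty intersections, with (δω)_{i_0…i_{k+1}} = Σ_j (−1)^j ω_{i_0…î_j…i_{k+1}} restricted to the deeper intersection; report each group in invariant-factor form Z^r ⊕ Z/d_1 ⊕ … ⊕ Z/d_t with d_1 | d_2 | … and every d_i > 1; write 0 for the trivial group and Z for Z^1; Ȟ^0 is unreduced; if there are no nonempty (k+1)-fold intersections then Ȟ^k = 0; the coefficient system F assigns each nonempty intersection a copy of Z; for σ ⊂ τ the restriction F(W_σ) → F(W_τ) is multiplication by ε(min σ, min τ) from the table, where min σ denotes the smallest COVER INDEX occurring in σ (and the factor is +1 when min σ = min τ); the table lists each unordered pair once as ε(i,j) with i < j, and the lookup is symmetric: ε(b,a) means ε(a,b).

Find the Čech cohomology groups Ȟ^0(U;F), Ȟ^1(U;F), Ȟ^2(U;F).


Ȟ^0 = Z,  Ȟ^1 = Z^2,  Ȟ^2 = 0

intersection data:
  W12={x6} W13={x1} W14={x5} W15={x7} W23={x8} W45={x3,x4}
C dims 5,6; δ0: rk 4, SNF 1^4
Ȟ^0 = (5 − 4) − 0 = 1, so Ȟ^0 ≅ Z
Ȟ^1 = (6 − 0) − 4 = 2, so Ȟ^1 ≅ Z^2
Ȟ^2 = (0 − 0) − 0 = 0, so Ȟ^2 ≅ 0


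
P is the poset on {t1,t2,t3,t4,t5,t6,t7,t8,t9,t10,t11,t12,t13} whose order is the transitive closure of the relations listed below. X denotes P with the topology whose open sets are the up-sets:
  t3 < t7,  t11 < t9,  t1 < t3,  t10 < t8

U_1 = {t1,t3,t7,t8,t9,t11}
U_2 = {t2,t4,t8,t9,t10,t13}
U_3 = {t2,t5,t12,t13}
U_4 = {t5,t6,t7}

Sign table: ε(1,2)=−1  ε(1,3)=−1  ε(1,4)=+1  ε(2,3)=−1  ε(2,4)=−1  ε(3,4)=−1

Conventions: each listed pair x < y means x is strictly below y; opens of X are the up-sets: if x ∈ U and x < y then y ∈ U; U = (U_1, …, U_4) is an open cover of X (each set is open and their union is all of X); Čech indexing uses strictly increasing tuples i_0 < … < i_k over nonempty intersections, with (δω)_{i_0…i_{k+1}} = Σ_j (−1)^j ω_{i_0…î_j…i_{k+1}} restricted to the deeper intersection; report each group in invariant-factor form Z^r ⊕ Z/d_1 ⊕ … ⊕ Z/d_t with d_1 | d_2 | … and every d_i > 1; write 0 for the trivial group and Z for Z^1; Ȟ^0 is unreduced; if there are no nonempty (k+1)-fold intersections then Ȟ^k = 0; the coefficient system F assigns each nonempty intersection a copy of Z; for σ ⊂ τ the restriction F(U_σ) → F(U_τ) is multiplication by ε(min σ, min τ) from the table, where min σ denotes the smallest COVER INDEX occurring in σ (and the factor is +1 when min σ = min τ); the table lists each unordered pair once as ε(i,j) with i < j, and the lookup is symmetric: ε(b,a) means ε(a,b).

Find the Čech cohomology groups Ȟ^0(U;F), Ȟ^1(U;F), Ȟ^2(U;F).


nerve of the cover:
  U12={t8,t9} U14={t7} U23={t2,t13} U34={t5}
C dims 4,4; δ0: rk 4, SNF 1^3·2
Ȟ^0 = (4 − 4) − 0 = 0, so Ȟ^0 ≅ 0
Ȟ^1 = (4 − 0) − 4 = 0 plus torsion [2], so Ȟ^1 ≅ Z/2
Ȟ^2 = (0 − 0) − 0 = 0, so Ȟ^2 ≅ 0

Ȟ^0 ≅ 0, Ȟ^1 ≅ Z/2, Ȟ^2 ≅ 0


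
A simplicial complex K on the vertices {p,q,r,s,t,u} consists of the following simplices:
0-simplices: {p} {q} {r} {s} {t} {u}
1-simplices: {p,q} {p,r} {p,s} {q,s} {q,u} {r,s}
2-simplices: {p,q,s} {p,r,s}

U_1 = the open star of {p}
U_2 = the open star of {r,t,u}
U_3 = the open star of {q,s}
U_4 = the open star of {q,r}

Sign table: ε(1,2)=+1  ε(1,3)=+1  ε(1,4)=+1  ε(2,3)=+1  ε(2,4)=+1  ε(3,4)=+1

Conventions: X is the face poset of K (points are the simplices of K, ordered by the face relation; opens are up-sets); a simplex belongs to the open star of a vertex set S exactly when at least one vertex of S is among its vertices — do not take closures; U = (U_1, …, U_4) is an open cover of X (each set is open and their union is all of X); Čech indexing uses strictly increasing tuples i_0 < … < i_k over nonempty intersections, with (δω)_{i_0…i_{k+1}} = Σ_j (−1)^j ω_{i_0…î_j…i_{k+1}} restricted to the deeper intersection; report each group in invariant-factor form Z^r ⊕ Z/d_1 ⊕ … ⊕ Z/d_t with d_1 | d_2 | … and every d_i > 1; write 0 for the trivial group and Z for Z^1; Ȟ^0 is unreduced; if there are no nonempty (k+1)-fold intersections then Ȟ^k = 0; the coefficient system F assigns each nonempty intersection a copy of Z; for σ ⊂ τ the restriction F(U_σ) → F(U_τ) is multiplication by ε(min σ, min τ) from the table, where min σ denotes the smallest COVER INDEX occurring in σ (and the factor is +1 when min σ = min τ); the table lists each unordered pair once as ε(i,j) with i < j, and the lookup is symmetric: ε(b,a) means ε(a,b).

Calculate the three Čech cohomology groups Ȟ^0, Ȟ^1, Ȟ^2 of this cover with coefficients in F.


Ȟ^0 ≅ Z,  Ȟ^1 ≅ 0,  Ȟ^2 ≅ 0

nerve of the cover:
  U1={{p},{p,q},{p,r},{p,s},{p,q,s},{p,r,s}} U2={{r},{t},{u},{p,r},{q,u},{r,s},{p,r,s}} U3={{q},{s},{p,q},{p,s},{q,s},{q,u},{r,s},{p,q,s},{p,r,s}} U4={{q},{r},{p,q},{p,r},{q,s},{q,u},{r,s},{p,q,s},{p,r,s}}
  U12={{p,r},{p,r,s}} U13={{p,q},{p,s},{p,q,s},{p,r,s}} U14={{p,q},{p,r},{p,q,s},{p,r,s}} U23={{q,u},{r,s},{p,r,s}} U24={{r},{p,r},{q,u},{r,s},{p,r,s}} U34={{q},{p,q},{q,s},{q,u},{r,s},{p,q,s},{p,r,s}}
  U123={{p,r,s}} U124={{p,r},{p,r,s}} U134={{p,q},{p,q,s},{p,r,s}} U234={{q,u},{r,s},{p,r,s}}
  U1234={{p,r,s}}
C dims 4,6,4,1; δ0: rk 3, SNF 1^3; δ1: rk 3, SNF 1^3; δ2: rk 1, SNF 1^1
Ȟ^0 = (4 − 3) − 0 = 1, so Ȟ^0 ≅ Z
Ȟ^1 = (6 − 3) − 3 = 0, so Ȟ^1 ≅ 0
Ȟ^2 = (4 − 1) − 3 = 0, so Ȟ^2 ≅ 0


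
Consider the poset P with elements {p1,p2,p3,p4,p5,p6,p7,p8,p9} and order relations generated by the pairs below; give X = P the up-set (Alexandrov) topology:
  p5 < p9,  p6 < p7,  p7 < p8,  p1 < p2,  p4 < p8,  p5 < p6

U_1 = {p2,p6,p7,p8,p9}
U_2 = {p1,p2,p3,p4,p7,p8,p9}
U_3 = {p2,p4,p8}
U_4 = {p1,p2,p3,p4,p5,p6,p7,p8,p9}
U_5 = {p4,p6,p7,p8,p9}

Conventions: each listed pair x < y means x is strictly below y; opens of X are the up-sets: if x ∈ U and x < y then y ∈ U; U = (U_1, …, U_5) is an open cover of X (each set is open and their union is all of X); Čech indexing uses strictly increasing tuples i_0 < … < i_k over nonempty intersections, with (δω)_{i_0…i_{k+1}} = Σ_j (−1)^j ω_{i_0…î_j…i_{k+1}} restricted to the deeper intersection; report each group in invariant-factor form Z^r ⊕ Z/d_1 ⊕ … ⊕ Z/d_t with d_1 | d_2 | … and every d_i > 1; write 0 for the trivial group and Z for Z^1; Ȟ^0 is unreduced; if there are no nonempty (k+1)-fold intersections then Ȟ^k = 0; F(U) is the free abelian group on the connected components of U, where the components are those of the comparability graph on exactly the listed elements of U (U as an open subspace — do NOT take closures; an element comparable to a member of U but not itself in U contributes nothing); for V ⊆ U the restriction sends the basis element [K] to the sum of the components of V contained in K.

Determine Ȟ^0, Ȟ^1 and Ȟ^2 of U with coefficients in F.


nerve simplices:
  U12={p2,p7,p8,p9} U13={p2,p8} U14={p2,p6,p7,p8,p9} U15={p6,p7,p8,p9} U23={p2,p4,p8} U24={p1,p2,p3,p4,p7,p8,p9} U25={p4,p7,p8,p9} U34={p2,p4,p8} U35={p4,p8} U45={p4,p6,p7,p8,p9}
  U123={p2,p8} U124={p2,p7,p8,p9} U125={p7,p8,p9} U134={p2,p8} U135={p8} U145={p6,p7,p8,p9} U234={p2,p4,p8} U235={p4,p8} U245={p4,p7,p8,p9} U345={p4,p8}
  U1234={p2,p8} U1235={p8} U1245={p7,p8,p9} U1345={p8} U2345={p4,p8}
  U12345={p8}
components per intersection:
  U1: {p2} {p6,p7,p8} {p9}
  U2: {p1,p2} {p3} {p4,p7,p8} {p9}
  U3: {p2} {p4,p8}
  U4: {p1,p2} {p3} {p4,p5,p6,p7,p8,p9}
  U5: {p4,p6,p7,p8} {p9}
  U12: {p2} {p7,p8} {p9}
  U13: {p2} {p8}
  U14: {p2} {p6,p7,p8} {p9}
  U15: {p6,p7,p8} {p9}
  U23: {p2} {p4,p8}
  U24: {p1,p2} {p3} {p4,p7,p8} {p9}
  U25: {p4,p7,p8} {p9}
  U34: {p2} {p4,p8}
  U35: {p4,p8}
  U45: {p4,p6,p7,p8} {p9}
  U123: {p2} {p8}
  U124: {p2} {p7,p8} {p9}
  U125: {p7,p8} {p9}
  U134: {p2} {p8}
  U135: {p8}
  U145: {p6,p7,p8} {p9}
  U234: {p2} {p4,p8}
  U235: {p4,p8}
  U245: {p4,p7,p8} {p9}
  U345: {p4,p8}
  U1234: {p2} {p8}
  U1235: {p8}
  U1245: {p7,p8} {p9}
  U1345: {p8}
  U2345: {p4,p8}
  U12345: {p8}
C dims 14,23,18,7; δ0: rk 11, SNF 1^11; δ1: rk 12, SNF 1^12; δ2: rk 6, SNF 1^6
degree 0: 14−11−0 = 3 → Ȟ^0 ≅ Z^3
degree 1: 23−12−11 = 0 → Ȟ^1 ≅ 0
degree 2: 18−6−12 = 0 → Ȟ^2 ≅ 0

Ȟ^0 = Z^3; Ȟ^1 = 0; Ȟ^2 = 0


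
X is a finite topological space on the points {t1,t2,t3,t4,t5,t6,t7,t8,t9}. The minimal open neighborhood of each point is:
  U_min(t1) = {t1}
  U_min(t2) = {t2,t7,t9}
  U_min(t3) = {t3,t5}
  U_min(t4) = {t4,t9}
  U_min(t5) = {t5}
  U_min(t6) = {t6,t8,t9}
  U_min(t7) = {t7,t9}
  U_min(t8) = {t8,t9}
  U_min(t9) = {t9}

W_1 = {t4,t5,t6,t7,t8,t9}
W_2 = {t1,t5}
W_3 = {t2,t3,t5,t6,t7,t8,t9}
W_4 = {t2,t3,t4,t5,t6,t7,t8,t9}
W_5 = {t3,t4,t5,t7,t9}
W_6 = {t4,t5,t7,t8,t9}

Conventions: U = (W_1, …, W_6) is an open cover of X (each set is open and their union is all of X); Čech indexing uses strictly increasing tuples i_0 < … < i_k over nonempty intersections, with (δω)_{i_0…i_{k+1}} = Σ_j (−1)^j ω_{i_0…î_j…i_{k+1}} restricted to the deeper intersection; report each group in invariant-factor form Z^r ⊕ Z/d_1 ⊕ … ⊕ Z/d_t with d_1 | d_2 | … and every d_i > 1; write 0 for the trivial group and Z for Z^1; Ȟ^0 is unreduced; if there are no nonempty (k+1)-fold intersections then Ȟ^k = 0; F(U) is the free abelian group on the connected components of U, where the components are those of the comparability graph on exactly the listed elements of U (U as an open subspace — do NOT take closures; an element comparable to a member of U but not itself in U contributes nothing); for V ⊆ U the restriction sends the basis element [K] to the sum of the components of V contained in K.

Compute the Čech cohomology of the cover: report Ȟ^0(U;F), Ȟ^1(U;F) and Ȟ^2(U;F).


nerve of the cover:
  W12={t5} W13={t5,t6,t7,t8,t9} W14={t4,t5,t6,t7,t8,t9} W15={t4,t5,t7,t9} W16={t4,t5,t7,t8,t9} W23={t5} W24={t5} W25={t5} W26={t5} W34={t2,t3,t5,t6,t7,t8,t9} W35={t3,t5,t7,t9} W36={t5,t7,t8,t9} W45={t3,t4,t5,t7,t9} W46={t4,t5,t7,t8,t9} W56={t4,t5,t7,t9}
  W123={t5} W124={t5} W125={t5} W126={t5} W134={t5,t6,t7,t8,t9} W135={t5,t7,t9} W136={t5,t7,t8,t9} W145={t4,t5,t7,t9} W146={t4,t5,t7,t8,t9} W156={t4,t5,t7,t9} W234={t5} W235={t5} W236={t5} W245={t5} W246={t5} W256={t5} W345={t3,t5,t7,t9} W346={t5,t7,t8,t9} W356={t5,t7,t9} W456={t4,t5,t7,t9}
  W1234={t5} W1235={t5} W1236={t5} W1245={t5} W1246={t5} W1256={t5} W1345={t5,t7,t9} W1346={t5,t7,t8,t9} W1356={t5,t7,t9} W1456={t4,t5,t7,t9} W2345={t5} W2346={t5} W2356={t5} W2456={t5} W3456={t5,t7,t9}
  W12345={t5} W12346={t5} W12356={t5} W12456={t5} W13456={t5,t7,t9} W23456={t5}
  W123456={t5}
components per intersection:
  W1: {t4,t6,t7,t8,t9} {t5}
  W2: {t1} {t5}
  W3: {t2,t6,t7,t8,t9} {t3,t5}
  W4: {t2,t4,t6,t7,t8,t9} {t3,t5}
  W5: {t3,t5} {t4,t7,t9}
  W6: {t4,t7,t8,t9} {t5}
  W12: {t5}
  W13: {t5} {t6,t7,t8,t9}
  W14: {t4,t6,t7,t8,t9} {t5}
  W15: {t4,t7,t9} {t5}
  W16: {t4,t7,t8,t9} {t5}
  W23: {t5}
  W24: {t5}
  W25: {t5}
  W26: {t5}
  W34: {t2,t6,t7,t8,t9} {t3,t5}
  W35: {t3,t5} {t7,t9}
  W36: {t5} {t7,t8,t9}
  W45: {t3,t5} {t4,t7,t9}
  W46: {t4,t7,t8,t9} {t5}
  W56: {t4,t7,t9} {t5}
  W123: {t5}
  W124: {t5}
  W125: {t5}
  W126: {t5}
  W134: {t5} {t6,t7,t8,t9}
  W135: {t5} {t7,t9}
  W136: {t5} {t7,t8,t9}
  W145: {t4,t7,t9} {t5}
  W146: {t4,t7,t8,t9} {t5}
  W156: {t4,t7,t9} {t5}
  W234: {t5}
  W235: {t5}
  W236: {t5}
  W245: {t5}
  W246: {t5}
  W256: {t5}
  W345: {t3,t5} {t7,t9}
  W346: {t5} {t7,t8,t9}
  W356: {t5} {t7,t9}
  W456: {t4,t7,t9} {t5}
  W1234: {t5}
  W1235: {t5}
  W1236: {t5}
  W1245: {t5}
  W1246: {t5}
  W1256: {t5}
  W1345: {t5} {t7,t9}
  W1346: {t5} {t7,t8,t9}
  W1356: {t5} {t7,t9}
  W1456: {t4,t7,t9} {t5}
  W2345: {t5}
  W2346: {t5}
  W2356: {t5}
  W2456: {t5}
  W3456: {t5} {t7,t9}
  W12345: {t5}
  W12346: {t5}
  W12356: {t5}
  W12456: {t5}
  W13456: {t5} {t7,t9}
  W23456: {t5}
  W123456: {t5}
C dims 12,25,30,20; δ0: rk 9, SNF 1^9; δ1: rk 16, SNF 1^16; δ2: rk 14, SNF 1^14
Ȟ^0 = (12 − 9) − 0 = 3, so Ȟ^0 ≅ Z^3
Ȟ^1 = (25 − 16) − 9 = 0, so Ȟ^1 ≅ 0
Ȟ^2 = (30 − 14) − 16 = 0, so Ȟ^2 ≅ 0

Ȟ^0 ≅ Z^3; Ȟ^1 ≅ 0; Ȟ^2 ≅ 0


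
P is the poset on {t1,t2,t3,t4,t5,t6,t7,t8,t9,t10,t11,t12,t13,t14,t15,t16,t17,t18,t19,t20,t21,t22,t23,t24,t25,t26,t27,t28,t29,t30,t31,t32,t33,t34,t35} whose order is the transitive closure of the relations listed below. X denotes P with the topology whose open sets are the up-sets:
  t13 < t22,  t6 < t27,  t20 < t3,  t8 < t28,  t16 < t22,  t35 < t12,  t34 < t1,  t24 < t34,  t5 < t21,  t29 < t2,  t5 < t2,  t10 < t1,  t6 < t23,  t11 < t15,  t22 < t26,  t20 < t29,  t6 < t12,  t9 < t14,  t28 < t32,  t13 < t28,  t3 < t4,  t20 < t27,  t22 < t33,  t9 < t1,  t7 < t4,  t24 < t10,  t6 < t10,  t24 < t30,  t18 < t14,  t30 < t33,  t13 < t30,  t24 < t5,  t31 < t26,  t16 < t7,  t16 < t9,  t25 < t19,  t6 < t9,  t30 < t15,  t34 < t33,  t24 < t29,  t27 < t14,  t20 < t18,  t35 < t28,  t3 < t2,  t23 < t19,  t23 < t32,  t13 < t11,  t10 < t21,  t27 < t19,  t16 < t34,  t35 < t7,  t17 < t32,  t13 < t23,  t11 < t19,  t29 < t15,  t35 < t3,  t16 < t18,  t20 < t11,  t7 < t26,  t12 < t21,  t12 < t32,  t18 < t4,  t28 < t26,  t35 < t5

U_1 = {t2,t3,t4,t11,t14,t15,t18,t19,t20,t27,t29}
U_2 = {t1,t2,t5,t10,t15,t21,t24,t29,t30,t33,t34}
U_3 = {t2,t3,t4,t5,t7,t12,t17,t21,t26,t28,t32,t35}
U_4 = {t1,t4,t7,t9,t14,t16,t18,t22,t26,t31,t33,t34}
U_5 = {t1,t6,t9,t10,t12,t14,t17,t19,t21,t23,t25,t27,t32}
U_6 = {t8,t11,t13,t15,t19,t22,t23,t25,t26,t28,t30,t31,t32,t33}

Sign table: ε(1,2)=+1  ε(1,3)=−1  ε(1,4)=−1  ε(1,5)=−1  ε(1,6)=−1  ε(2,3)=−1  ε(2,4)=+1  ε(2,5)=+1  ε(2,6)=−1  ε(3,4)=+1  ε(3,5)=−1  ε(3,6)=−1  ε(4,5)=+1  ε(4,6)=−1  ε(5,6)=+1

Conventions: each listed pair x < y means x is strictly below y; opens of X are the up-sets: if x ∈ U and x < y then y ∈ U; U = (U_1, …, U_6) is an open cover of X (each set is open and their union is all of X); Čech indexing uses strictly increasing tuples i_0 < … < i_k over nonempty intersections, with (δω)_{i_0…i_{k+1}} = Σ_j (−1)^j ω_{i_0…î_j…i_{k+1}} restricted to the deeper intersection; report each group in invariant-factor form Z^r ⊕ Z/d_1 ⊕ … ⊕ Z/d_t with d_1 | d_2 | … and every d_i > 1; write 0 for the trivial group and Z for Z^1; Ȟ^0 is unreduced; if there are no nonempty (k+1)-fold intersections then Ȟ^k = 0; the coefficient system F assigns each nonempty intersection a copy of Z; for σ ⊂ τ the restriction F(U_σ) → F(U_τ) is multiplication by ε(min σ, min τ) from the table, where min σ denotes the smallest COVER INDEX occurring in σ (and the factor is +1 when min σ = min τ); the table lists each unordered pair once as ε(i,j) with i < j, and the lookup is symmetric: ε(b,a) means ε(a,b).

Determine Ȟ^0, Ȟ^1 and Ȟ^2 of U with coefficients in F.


nerve simplices:
  U12={t2,t15,t29} U13={t2,t3,t4} U14={t4,t14,t18} U15={t14,t19,t27} U16={t11,t15,t19} U23={t2,t5,t21} U24={t1,t33,t34} U25={t1,t10,t21} U26={t15,t30,t33} U34={t4,t7,t26} U35={t12,t17,t21,t32} U36={t26,t28,t32} U45={t1,t9,t14} U46={t22,t26,t31,t33} U56={t19,t23,t25,t32}
  U123={t2} U126={t15} U134={t4} U145={t14} U156={t19} U235={t21} U245={t1} U246={t33} U346={t26} U356={t32}
C dims 6,15,10; δ0: rk 6, SNF 1^5·2; δ1: rk 9, SNF 1^9
degree 0: 6−6−0 = 0 → Ȟ^0 ≅ 0
degree 1: 15−9−6 = 0 plus torsion [2] → Ȟ^1 ≅ Z/2
degree 2: 10−0−9 = 1 → Ȟ^2 ≅ Z

Ȟ^0(U;F) ≅ 0; Ȟ^1(U;F) ≅ Z/2; Ȟ^2(U;F) ≅ Z
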